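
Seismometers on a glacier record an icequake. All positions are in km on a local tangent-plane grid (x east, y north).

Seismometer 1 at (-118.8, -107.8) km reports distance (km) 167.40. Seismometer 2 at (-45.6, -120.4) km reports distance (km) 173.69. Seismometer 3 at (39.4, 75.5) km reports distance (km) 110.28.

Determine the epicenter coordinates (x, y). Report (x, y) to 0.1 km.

(-68.3, 51.8)

Circle about each station: (x + 118.8)² + (y + 107.8)² = 167.40²; (x + 45.6)² + (y + 120.4)² = 173.69²; (x − 39.4)² + (y − 75.5)² = 110.28².
Subtracting the Seismometer 1 equation from the Seismometer 2 and Seismometer 3 equations removes the quadratic terms:
146.4 x − 25.2 y = -11304.22
316.4 x + 366.6 y = -2620.59
Solving the 2×2 system: x ≈ -68.3, y ≈ 51.8 km.
Check against Seismometer 1 (with the unrounded x, y): √((x + 118.8)²+(y + 107.8)²) = 167.40 ≈ 167.40 km. ✓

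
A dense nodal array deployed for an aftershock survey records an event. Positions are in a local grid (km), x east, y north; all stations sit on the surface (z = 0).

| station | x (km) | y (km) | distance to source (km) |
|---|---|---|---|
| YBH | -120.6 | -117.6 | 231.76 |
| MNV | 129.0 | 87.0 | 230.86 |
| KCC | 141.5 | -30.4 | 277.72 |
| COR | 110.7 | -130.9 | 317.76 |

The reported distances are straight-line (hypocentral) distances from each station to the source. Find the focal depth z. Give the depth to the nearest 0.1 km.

Each station gives a sphere (x−x_i)² + (y−y_i)² + z² = d_i² (stations at z=0).
Subtracting the YBH sphere from MNV and KCC: z² cancels, leaving linear equations in x and y:
499.2 x + 409.2 y = -3747.76
524.2 x + 174.4 y = -30843.41
Solving: x ≈ -93.905, y ≈ 105.400 km (keep extra digits for the depth step; rounded: -93.9, 105.4).
Then from the YBH sphere: z² = 231.76² − (x + 120.6)² − (y + 117.6)² with x = -93.905, y = 105.400, so z ≈ 57.193 ≈ 57.2 km.

57.2 km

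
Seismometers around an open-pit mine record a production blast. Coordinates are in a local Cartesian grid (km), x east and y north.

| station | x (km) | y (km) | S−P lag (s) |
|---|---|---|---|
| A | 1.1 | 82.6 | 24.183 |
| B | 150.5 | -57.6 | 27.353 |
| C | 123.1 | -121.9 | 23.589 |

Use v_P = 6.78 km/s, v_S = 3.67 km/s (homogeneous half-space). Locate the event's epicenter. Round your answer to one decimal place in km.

x ≈ -64.3 km, y ≈ -99.5 km

Distance from S−P lag: d = Δt · v_P v_S / (v_P − v_S) = Δt · (6.78·3.67)/(6.78−3.67) ≈ 8.0008·Δt.
So d_A = 193.48, d_B = 218.85, d_C = 188.73 km.
Circle about each station: (x − 1.1)² + (y − 82.6)² = 193.48²; (x − 150.5)² + (y + 57.6)² = 218.85²; (x − 123.1)² + (y + 121.9)² = 188.73².
Subtracting pairs of circle equations eliminates x²+y² and gives linear equations (the radical axes):
298.8 x − 280.4 y = 8683.23
244.0 x − 409.0 y = 25004.75
Solving the 2×2 system: x ≈ -64.3, y ≈ -99.5 km.
Check against A (with the unrounded x, y): √((x − 1.1)²+(y − 82.6)²) = 193.50 ≈ 193.48 km. ✓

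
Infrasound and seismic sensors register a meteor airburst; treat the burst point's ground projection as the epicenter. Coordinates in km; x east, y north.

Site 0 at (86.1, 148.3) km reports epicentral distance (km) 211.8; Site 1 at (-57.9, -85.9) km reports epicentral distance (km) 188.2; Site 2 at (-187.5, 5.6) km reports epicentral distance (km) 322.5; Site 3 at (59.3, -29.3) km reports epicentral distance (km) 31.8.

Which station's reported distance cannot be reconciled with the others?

Site 3

Solve using three stations at a time. Using Site 0, Site 1, Site 2 (subtract circle equations pairwise → linear system) gives (x, y) ≈ (128.4, -59.2).
Distances from that point to each station vs reported:
  Site 0: calculated 211.8 vs reported 211.8 → residual 0.0 km
  Site 1: calculated 188.2 vs reported 188.2 → residual 0.0 km
  Site 2: calculated 322.5 vs reported 322.5 → residual 0.0 km
  Site 3: calculated 75.3 vs reported 31.8 → residual 43.5 km
Site 0, Site 1, Site 2 are mutually consistent (residuals ≈ 0); Site 3 is off by 43.5 km.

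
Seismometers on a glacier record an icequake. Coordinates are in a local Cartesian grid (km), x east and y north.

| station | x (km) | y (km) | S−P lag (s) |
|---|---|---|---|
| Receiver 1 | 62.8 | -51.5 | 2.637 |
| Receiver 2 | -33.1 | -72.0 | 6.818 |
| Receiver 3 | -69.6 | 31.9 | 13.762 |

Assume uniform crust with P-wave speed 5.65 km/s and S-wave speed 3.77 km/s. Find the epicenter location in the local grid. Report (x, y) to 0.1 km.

Distance from S−P lag: d = Δt · v_P v_S / (v_P − v_S) = Δt · (5.65·3.77)/(5.65−3.77) ≈ 11.3301·Δt.
So d_Receiver 1 = 29.88, d_Receiver 2 = 77.25, d_Receiver 3 = 155.92 km.
Circle about each station: (x − 62.8)² + (y + 51.5)² = 29.88²; (x + 33.1)² + (y + 72.0)² = 77.25²; (x + 69.6)² + (y − 31.9)² = 155.92².
Subtracting the Receiver 1 equation from the Receiver 2 and Receiver 3 equations removes the quadratic terms:
-191.8 x − 41.0 y = -5391.23
-264.8 x + 166.8 y = -24152.55
Solving the 2×2 system: x ≈ 44.1, y ≈ -74.8 km.

x ≈ 44.1 km, y ≈ -74.8 km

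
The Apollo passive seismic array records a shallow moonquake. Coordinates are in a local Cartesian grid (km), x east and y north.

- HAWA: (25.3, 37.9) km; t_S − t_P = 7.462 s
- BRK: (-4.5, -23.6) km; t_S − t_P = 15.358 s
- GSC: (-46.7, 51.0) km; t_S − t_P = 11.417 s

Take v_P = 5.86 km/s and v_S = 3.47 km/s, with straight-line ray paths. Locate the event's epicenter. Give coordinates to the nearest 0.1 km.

x ≈ 37.0 km, y ≈ 100.3 km

Distance from S−P lag: d = Δt · v_P v_S / (v_P − v_S) = Δt · (5.86·3.47)/(5.86−3.47) ≈ 8.5080·Δt.
So d_HAWA = 63.49, d_BRK = 130.67, d_GSC = 97.14 km.
Circle about each station: (x − 25.3)² + (y − 37.9)² = 63.49²; (x + 4.5)² + (y + 23.6)² = 130.67²; (x + 46.7)² + (y − 51.0)² = 97.14².
Subtracting the HAWA equation from the BRK and GSC equations removes the quadratic terms:
-59.6 x − 123.0 y = -14542.96
-144.0 x + 26.2 y = -2699.81
Solving the 2×2 system: x ≈ 37.0, y ≈ 100.3 km.
Check against HAWA (with the unrounded x, y): √((x − 25.3)²+(y − 37.9)²) = 63.49 ≈ 63.49 km. ✓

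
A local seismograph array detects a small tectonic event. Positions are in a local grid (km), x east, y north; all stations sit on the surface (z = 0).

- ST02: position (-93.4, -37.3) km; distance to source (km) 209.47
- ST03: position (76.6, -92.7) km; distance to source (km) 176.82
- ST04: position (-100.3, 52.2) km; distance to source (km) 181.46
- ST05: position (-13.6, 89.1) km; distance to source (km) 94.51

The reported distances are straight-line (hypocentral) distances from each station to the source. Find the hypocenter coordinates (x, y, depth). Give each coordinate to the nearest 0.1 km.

Each station gives a sphere (x−x_i)² + (y−y_i)² + z² = d_i² (stations at z=0).
Subtracting the ST02 sphere from ST03 and ST04: z² cancels, leaving linear equations in x and y:
340.0 x − 110.8 y = 16958.37
-13.8 x + 179.0 y = 13620.03
Solving: x ≈ 76.598, y ≈ 81.995 km (keep extra digits for the depth step; rounded: 76.6, 82.0).
Then from the ST02 sphere: z² = 209.47² − (x + 93.4)² − (y + 37.3)² with x = 76.598, y = 81.995, so z ≈ 27.332 ≈ 27.3 km.

x ≈ 76.6 km, y ≈ 82.0 km, depth ≈ 27.3 km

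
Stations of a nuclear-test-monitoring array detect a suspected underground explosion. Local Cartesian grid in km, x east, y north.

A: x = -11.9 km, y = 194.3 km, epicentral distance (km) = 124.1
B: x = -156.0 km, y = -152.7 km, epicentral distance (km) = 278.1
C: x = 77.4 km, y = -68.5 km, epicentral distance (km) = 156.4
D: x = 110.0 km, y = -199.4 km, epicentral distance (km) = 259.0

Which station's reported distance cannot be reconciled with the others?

D

Solve using three stations at a time. Using A, B, C (subtract circle equations pairwise → linear system) gives (x, y) ≈ (8.2, 71.8).
Distances from that point to each station vs reported:
  A: calculated 124.1 vs reported 124.1 → residual 0.0 km
  B: calculated 278.1 vs reported 278.1 → residual 0.0 km
  C: calculated 156.4 vs reported 156.4 → residual 0.0 km
  D: calculated 289.7 vs reported 259.0 → residual 30.7 km
A, B, C are mutually consistent (residuals ≈ 0); D is off by 30.7 km.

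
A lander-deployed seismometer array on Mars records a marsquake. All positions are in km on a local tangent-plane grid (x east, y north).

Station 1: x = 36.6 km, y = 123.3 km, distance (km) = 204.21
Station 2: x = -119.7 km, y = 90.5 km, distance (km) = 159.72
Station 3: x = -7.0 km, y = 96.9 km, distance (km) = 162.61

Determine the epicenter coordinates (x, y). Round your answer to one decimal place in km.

Circle about each station: (x − 36.6)² + (y − 123.3)² = 204.21²; (x + 119.7)² + (y − 90.5)² = 159.72²; (x + 7.0)² + (y − 96.9)² = 162.61².
Subtracting the Station 1 equation from the Station 2 and Station 3 equations removes the quadratic terms:
-312.6 x − 65.6 y = 22167.14
-87.2 x − 52.8 y = 8155.87
Solving the 2×2 system: x ≈ -58.9, y ≈ -57.2 km.

(-58.9, -57.2)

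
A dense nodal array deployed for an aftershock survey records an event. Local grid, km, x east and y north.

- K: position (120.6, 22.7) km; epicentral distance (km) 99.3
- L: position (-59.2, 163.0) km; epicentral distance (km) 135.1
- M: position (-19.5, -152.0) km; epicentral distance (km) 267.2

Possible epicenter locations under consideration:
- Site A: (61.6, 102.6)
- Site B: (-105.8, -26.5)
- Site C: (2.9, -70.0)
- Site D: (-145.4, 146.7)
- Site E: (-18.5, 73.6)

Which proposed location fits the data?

For each candidate, compare |candidate − station| to the reported distance:
Site A: residuals K 0.0, L 0.0, M 0.0 → max 0.0 km
Site B: residuals K 132.4, L 60.0, M 114.9 → max 132.4 km
Site C: residuals K 50.5, L 106.0, M 182.2 → max 182.2 km
Site D: residuals K 194.2, L 47.4, M 56.9 → max 194.2 km
Site E: residuals K 48.8, L 36.9, M 41.6 → max 48.8 km
Only Site A has all residuals ≈ 0.

Site A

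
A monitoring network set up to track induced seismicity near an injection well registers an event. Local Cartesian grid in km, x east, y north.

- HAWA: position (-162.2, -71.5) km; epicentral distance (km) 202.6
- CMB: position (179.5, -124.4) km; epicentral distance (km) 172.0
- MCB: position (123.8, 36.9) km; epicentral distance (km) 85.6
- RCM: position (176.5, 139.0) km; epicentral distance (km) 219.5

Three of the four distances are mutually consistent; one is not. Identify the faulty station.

Solve using three stations at a time. Using HAWA, CMB, RCM (subtract circle equations pairwise → linear system) gives (x, y) ≈ (36.0, -29.6).
Distances from that point to each station vs reported:
  HAWA: calculated 202.6 vs reported 202.6 → residual 0.0 km
  CMB: calculated 172.0 vs reported 172.0 → residual 0.0 km
  MCB: calculated 110.2 vs reported 85.6 → residual 24.6 km
  RCM: calculated 219.5 vs reported 219.5 → residual 0.0 km
HAWA, CMB, RCM are mutually consistent (residuals ≈ 0); MCB is off by 24.6 km.

MCB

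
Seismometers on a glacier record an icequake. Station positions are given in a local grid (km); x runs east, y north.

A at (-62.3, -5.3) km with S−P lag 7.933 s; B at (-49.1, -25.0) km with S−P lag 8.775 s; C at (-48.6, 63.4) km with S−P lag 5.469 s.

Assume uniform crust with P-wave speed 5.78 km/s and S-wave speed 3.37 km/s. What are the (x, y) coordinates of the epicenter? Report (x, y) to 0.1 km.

Distance from S−P lag: d = Δt · v_P v_S / (v_P − v_S) = Δt · (5.78·3.37)/(5.78−3.37) ≈ 8.0824·Δt.
So d_A = 64.12, d_B = 70.92, d_C = 44.20 km.
Circle about each station: (x + 62.3)² + (y + 5.3)² = 64.12²; (x + 49.1)² + (y + 25.0)² = 70.92²; (x + 48.6)² + (y − 63.4)² = 44.20².
Subtracting pairs of circle equations eliminates x²+y² and gives linear equations (the radical axes):
26.4 x − 39.4 y = -1791.84
27.4 x + 137.4 y = 4629.87
Solving the 2×2 system: x ≈ -13.6, y ≈ 36.4 km.

x ≈ -13.6 km, y ≈ 36.4 km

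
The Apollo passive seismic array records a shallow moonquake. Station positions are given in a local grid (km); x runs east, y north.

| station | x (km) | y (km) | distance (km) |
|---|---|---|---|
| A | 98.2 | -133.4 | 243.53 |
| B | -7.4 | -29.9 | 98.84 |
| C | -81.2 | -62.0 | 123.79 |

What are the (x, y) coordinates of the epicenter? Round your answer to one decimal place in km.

x ≈ -52.0 km, y ≈ 58.3 km

Circle about each station: (x − 98.2)² + (y + 133.4)² = 243.53²; (x + 7.4)² + (y + 29.9)² = 98.84²; (x + 81.2)² + (y + 62.0)² = 123.79².
Subtracting the A equation from the B and C equations removes the quadratic terms:
-211.2 x + 207.0 y = 23047.49
-358.8 x + 142.8 y = 26981.54
Solving the 2×2 system: x ≈ -52.0, y ≈ 58.3 km.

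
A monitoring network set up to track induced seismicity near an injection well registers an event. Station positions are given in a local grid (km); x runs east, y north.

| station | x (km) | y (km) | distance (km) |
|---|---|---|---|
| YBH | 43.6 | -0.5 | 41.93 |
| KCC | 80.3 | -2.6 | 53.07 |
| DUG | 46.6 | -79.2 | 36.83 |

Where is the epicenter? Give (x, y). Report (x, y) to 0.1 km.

Circle about each station: (x − 43.6)² + (y + 0.5)² = 41.93²; (x − 80.3)² + (y + 2.6)² = 53.07²; (x − 46.6)² + (y + 79.2)² = 36.83².
Subtracting the YBH equation from the KCC and DUG equations removes the quadratic terms:
73.4 x − 4.2 y = 3495.34
6.0 x − 157.4 y = 6944.67
Solving the 2×2 system: x ≈ 45.2, y ≈ -42.4 km.

45.2 km east, -42.4 km north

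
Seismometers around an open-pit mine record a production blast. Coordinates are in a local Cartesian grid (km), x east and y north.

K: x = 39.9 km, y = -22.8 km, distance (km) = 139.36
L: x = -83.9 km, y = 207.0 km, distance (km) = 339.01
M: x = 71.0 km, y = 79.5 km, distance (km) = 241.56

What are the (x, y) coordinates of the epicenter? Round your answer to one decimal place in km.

-48.9 km east, -130.2 km north

Circle about each station: (x − 39.9)² + (y + 22.8)² = 139.36²; (x + 83.9)² + (y − 207.0)² = 339.01²; (x − 71.0)² + (y − 79.5)² = 241.56².
Subtracting the K equation from the L and M equations removes the quadratic terms:
-247.6 x + 459.6 y = -47730.21
62.2 x + 204.6 y = -29680.62
Solving the 2×2 system: x ≈ -48.9, y ≈ -130.2 km.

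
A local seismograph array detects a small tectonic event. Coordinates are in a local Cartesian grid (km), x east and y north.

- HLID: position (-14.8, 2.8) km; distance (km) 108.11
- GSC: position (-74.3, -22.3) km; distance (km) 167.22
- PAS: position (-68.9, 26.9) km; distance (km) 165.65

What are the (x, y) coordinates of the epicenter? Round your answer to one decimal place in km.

Circle about each station: (x + 14.8)² + (y − 2.8)² = 108.11²; (x + 74.3)² + (y + 22.3)² = 167.22²; (x + 68.9)² + (y − 26.9)² = 165.65².
Subtracting pairs of circle equations eliminates x²+y² and gives linear equations (the radical axes):
-119.0 x − 50.2 y = -10483.86
-108.2 x + 48.2 y = -10508.21
Solving the 2×2 system: x ≈ 92.5, y ≈ -10.4 km.

(92.5, -10.4)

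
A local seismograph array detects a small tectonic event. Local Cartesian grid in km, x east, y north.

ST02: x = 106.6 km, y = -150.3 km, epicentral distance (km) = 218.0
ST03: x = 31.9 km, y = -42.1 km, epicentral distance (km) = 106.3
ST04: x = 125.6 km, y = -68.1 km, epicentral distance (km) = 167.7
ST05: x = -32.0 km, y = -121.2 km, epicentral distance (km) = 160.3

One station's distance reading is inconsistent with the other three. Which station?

Solve using three stations at a time. Using ST02, ST04, ST05 (subtract circle equations pairwise → linear system) gives (x, y) ≈ (-5.2, 36.8).
Distances from that point to each station vs reported:
  ST02: calculated 218.0 vs reported 218.0 → residual 0.0 km
  ST03: calculated 87.2 vs reported 106.3 → residual 19.1 km
  ST04: calculated 167.7 vs reported 167.7 → residual 0.0 km
  ST05: calculated 160.3 vs reported 160.3 → residual 0.0 km
ST02, ST04, ST05 are mutually consistent (residuals ≈ 0); ST03 is off by 19.1 km.

ST03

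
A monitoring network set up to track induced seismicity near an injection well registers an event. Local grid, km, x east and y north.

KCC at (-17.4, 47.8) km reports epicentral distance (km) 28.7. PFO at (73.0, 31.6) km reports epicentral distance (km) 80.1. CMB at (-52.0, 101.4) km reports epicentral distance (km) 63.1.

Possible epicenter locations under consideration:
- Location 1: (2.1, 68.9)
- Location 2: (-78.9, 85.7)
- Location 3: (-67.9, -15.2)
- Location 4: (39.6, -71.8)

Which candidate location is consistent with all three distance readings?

Location 1

For each candidate, compare |candidate − station| to the reported distance:
Location 1: residuals KCC 0.0, PFO 0.0, CMB 0.0 → max 0.0 km
Location 2: residuals KCC 43.5, PFO 81.1, CMB 32.0 → max 81.1 km
Location 3: residuals KCC 52.0, PFO 68.4, CMB 54.6 → max 68.4 km
Location 4: residuals KCC 103.8, PFO 28.6, CMB 132.8 → max 132.8 km
Only Location 1 has all residuals ≈ 0.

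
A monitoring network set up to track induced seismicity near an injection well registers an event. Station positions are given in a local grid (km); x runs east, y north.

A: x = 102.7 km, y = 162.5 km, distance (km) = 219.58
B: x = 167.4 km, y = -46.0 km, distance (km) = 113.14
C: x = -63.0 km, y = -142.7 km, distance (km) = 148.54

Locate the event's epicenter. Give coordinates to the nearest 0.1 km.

x ≈ 54.4 km, y ≈ -51.7 km

Circle about each station: (x − 102.7)² + (y − 162.5)² = 219.58²; (x − 167.4)² + (y + 46.0)² = 113.14²; (x + 63.0)² + (y + 142.7)² = 148.54².
Subtracting the A equation from the B and C equations removes the quadratic terms:
129.4 x − 417.0 y = 28599.94
-331.4 x − 610.4 y = 13529.99
Solving the 2×2 system: x ≈ 54.4, y ≈ -51.7 km.
Check against A (with the unrounded x, y): √((x − 102.7)²+(y − 162.5)²) = 219.58 ≈ 219.58 km. ✓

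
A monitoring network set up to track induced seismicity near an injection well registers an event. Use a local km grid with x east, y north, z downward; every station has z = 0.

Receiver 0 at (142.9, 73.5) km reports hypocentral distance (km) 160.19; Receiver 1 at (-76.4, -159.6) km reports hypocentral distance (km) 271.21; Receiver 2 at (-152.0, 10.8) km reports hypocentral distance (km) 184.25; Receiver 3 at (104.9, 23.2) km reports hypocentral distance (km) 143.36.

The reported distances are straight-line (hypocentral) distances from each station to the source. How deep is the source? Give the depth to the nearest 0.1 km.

z ≈ 67.7 km

Each station gives a sphere (x−x_i)² + (y−y_i)² + z² = d_i² (stations at z=0).
Subtracting the Receiver 0 sphere from Receiver 1 and Receiver 2: z² cancels, leaving linear equations in x and y:
-438.6 x − 466.2 y = -42407.57
-589.8 x − 125.4 y = -10889.25
Solving: x ≈ -1.097, y ≈ 91.997 km (keep extra digits for the depth step; rounded: -1.1, 92.0).
Then from the Receiver 0 sphere: z² = 160.19² − (x − 142.9)² − (y − 73.5)² with x = -1.097, y = 91.997, so z ≈ 67.702 ≈ 67.7 km.
Check against Receiver 3 (with the unrounded solution): distance 143.36 ≈ 143.36 km. ✓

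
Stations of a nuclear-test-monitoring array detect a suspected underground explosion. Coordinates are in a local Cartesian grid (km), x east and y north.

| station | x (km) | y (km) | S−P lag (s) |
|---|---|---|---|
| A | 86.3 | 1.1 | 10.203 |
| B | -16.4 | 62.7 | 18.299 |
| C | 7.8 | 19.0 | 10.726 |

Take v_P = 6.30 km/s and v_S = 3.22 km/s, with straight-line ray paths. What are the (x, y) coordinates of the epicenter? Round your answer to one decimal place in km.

x ≈ 37.5 km, y ≈ -45.1 km

Distance from S−P lag: d = Δt · v_P v_S / (v_P − v_S) = Δt · (6.30·3.22)/(6.30−3.22) ≈ 6.5864·Δt.
So d_A = 67.20, d_B = 120.52, d_C = 70.65 km.
Circle about each station: (x − 86.3)² + (y − 1.1)² = 67.20²; (x + 16.4)² + (y − 62.7)² = 120.52²; (x − 7.8)² + (y − 19.0)² = 70.65².
Subtracting the A equation from the B and C equations removes the quadratic terms:
-205.4 x + 123.2 y = -13257.88
-157.0 x + 35.8 y = -7502.64
Solving the 2×2 system: x ≈ 37.5, y ≈ -45.1 km.
Check against A (with the unrounded x, y): √((x − 86.3)²+(y − 1.1)²) = 67.18 ≈ 67.20 km. ✓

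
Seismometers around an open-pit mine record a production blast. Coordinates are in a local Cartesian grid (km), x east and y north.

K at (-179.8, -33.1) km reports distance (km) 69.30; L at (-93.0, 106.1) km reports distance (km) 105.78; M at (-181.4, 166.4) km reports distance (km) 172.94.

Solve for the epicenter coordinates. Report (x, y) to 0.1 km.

Circle about each station: (x + 179.8)² + (y + 33.1)² = 69.30²; (x + 93.0)² + (y − 106.1)² = 105.78²; (x + 181.4)² + (y − 166.4)² = 172.94².
Subtracting the K equation from the L and M equations removes the quadratic terms:
173.6 x + 278.4 y = -19904.36
-3.2 x + 399.0 y = 2065.52
Solving the 2×2 system: x ≈ -121.4, y ≈ 4.2 km.

-121.4 km east, 4.2 km north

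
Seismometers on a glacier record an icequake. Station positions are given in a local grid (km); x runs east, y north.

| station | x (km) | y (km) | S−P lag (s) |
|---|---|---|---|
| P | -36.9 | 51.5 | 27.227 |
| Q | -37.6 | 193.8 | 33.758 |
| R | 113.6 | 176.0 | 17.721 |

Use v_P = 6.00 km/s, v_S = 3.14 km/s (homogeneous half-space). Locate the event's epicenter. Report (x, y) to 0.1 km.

x ≈ 142.1 km, y ≈ 62.8 km

Distance from S−P lag: d = Δt · v_P v_S / (v_P − v_S) = Δt · (6.00·3.14)/(6.00−3.14) ≈ 6.5874·Δt.
So d_P = 179.36, d_Q = 222.38, d_R = 116.74 km.
Circle about each station: (x + 36.9)² + (y − 51.5)² = 179.36²; (x + 37.6)² + (y − 193.8)² = 222.38²; (x − 113.6)² + (y − 176.0)² = 116.74².
Subtracting pairs of circle equations eliminates x²+y² and gives linear equations (the radical axes):
-1.4 x + 284.6 y = 17675.49
301.0 x + 249.0 y = 58408.88
Solving the 2×2 system: x ≈ 142.1, y ≈ 62.8 km.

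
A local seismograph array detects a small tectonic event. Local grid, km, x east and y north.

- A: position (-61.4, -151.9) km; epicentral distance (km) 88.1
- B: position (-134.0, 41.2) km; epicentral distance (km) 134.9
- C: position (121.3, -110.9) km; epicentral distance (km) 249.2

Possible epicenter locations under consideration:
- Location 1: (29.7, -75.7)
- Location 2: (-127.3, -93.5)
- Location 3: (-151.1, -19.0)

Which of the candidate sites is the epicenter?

Location 2

For each candidate, compare |candidate − station| to the reported distance:
Location 1: residuals A 30.7, B 66.3, C 151.1 → max 151.1 km
Location 2: residuals A 0.0, B 0.0, C 0.0 → max 0.0 km
Location 3: residuals A 72.2, B 72.3, C 38.3 → max 72.3 km
Only Location 2 has all residuals ≈ 0.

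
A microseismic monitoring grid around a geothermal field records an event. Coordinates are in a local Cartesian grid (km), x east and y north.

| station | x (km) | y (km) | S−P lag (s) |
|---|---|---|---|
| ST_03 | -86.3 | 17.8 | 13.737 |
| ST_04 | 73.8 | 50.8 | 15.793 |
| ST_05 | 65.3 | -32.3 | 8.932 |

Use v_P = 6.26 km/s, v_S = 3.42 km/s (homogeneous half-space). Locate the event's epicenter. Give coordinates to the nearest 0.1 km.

Distance from S−P lag: d = Δt · v_P v_S / (v_P − v_S) = Δt · (6.26·3.42)/(6.26−3.42) ≈ 7.5385·Δt.
So d_ST_03 = 103.56, d_ST_04 = 119.05, d_ST_05 = 67.33 km.
Circle about each station: (x + 86.3)² + (y − 17.8)² = 103.56²; (x − 73.8)² + (y − 50.8)² = 119.05²; (x − 65.3)² + (y + 32.3)² = 67.33².
Subtracting pairs of circle equations eliminates x²+y² and gives linear equations (the radical axes):
320.2 x + 66.0 y = -3185.68
303.2 x − 100.2 y = 3734.19
Solving the 2×2 system: x ≈ -1.4, y ≈ -41.5 km.
Check against ST_03 (with the unrounded x, y): √((x + 86.3)²+(y − 17.8)²) = 103.56 ≈ 103.56 km. ✓

x ≈ -1.4 km, y ≈ -41.5 km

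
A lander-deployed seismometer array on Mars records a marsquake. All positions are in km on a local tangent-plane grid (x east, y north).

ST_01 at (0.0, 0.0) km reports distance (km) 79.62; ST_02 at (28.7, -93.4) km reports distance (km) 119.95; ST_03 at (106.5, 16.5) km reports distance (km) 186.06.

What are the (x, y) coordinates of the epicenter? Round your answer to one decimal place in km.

Circle about each station: x² + y² = 79.62²; (x − 28.7)² + (y + 93.4)² = 119.95²; (x − 106.5)² + (y − 16.5)² = 186.06².
Subtracting the ST_01 equation from the ST_02 and ST_03 equations removes the quadratic terms:
57.4 x − 186.8 y = 1498.59
213.0 x + 33.0 y = -16664.48
Solving the 2×2 system: x ≈ -73.5, y ≈ -30.6 km.

x ≈ -73.5 km, y ≈ -30.6 km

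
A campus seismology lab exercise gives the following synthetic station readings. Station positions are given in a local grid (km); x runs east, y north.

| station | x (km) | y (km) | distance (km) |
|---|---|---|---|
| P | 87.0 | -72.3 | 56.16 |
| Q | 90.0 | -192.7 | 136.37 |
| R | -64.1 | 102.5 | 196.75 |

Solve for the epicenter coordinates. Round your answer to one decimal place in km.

Circle about each station: (x − 87.0)² + (y + 72.3)² = 56.16²; (x − 90.0)² + (y + 192.7)² = 136.37²; (x + 64.1)² + (y − 102.5)² = 196.75².
Subtracting the P equation from the Q and R equations removes the quadratic terms:
6.0 x − 240.8 y = 16994.17
-302.2 x + 349.6 y = -33737.85
Solving the 2×2 system: x ≈ 30.9, y ≈ -69.8 km.

(30.9, -69.8)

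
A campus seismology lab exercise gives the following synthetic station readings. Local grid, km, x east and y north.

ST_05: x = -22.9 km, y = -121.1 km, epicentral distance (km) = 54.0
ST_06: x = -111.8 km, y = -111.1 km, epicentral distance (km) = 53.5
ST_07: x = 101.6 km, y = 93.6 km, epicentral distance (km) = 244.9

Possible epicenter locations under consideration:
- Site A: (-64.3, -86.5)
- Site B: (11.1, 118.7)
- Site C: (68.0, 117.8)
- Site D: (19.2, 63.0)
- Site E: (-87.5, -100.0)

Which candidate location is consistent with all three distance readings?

Site A

For each candidate, compare |candidate − station| to the reported distance:
Site A: residuals ST_05 0.0, ST_06 0.0, ST_07 0.0 → max 0.0 km
Site B: residuals ST_05 188.2, ST_06 207.1, ST_07 151.0 → max 207.1 km
Site C: residuals ST_05 201.6, ST_06 237.6, ST_07 203.5 → max 237.6 km
Site D: residuals ST_05 134.9, ST_06 164.4, ST_07 157.0 → max 164.4 km
Site E: residuals ST_05 14.0, ST_06 26.8, ST_07 25.7 → max 26.8 km
Only Site A has all residuals ≈ 0.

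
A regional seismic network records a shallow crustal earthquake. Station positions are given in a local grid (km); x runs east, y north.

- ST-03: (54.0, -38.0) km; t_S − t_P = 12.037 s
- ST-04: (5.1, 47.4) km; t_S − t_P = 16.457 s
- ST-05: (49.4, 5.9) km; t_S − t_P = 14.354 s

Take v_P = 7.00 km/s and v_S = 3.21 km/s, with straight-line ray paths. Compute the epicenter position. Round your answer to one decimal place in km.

-16.7 km east, -47.7 km north

Distance from S−P lag: d = Δt · v_P v_S / (v_P − v_S) = Δt · (7.00·3.21)/(7.00−3.21) ≈ 5.9288·Δt.
So d_ST-03 = 71.36, d_ST-04 = 97.57, d_ST-05 = 85.10 km.
Circle about each station: (x − 54.0)² + (y + 38.0)² = 71.36²; (x − 5.1)² + (y − 47.4)² = 97.57²; (x − 49.4)² + (y − 5.9)² = 85.10².
Subtracting pairs of circle equations eliminates x²+y² and gives linear equations (the radical axes):
-97.8 x + 170.8 y = -6514.89
-9.2 x + 87.8 y = -4034.59
Solving the 2×2 system: x ≈ -16.7, y ≈ -47.7 km.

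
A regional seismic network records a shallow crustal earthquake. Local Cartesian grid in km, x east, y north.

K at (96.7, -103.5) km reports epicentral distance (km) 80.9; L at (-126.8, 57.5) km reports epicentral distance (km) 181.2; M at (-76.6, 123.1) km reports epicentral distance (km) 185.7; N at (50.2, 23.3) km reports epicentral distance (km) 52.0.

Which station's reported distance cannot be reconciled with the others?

K

Solve using three stations at a time. Using L, M, N (subtract circle equations pairwise → linear system) gives (x, y) ≈ (34.0, -26.1).
Distances from that point to each station vs reported:
  K: calculated 99.6 vs reported 80.9 → residual 18.7 km
  L: calculated 181.2 vs reported 181.2 → residual 0.0 km
  M: calculated 185.7 vs reported 185.7 → residual 0.0 km
  N: calculated 52.0 vs reported 52.0 → residual 0.0 km
L, M, N are mutually consistent (residuals ≈ 0); K is off by 18.7 km.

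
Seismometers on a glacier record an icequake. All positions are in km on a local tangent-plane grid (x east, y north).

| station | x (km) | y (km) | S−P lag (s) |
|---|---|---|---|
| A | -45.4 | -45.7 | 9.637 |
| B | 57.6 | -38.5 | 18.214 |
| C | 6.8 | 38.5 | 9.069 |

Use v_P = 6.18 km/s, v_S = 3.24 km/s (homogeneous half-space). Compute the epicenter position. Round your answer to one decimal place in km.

-52.0 km east, 19.6 km north

Distance from S−P lag: d = Δt · v_P v_S / (v_P − v_S) = Δt · (6.18·3.24)/(6.18−3.24) ≈ 6.8106·Δt.
So d_A = 65.63, d_B = 124.05, d_C = 61.77 km.
Circle about each station: (x + 45.4)² + (y + 45.7)² = 65.63²; (x − 57.6)² + (y + 38.5)² = 124.05²; (x − 6.8)² + (y − 38.5)² = 61.77².
Subtracting pairs of circle equations eliminates x²+y² and gives linear equations (the radical axes):
206.0 x + 14.4 y = -10430.75
104.4 x + 168.4 y = -2129.40
Solving the 2×2 system: x ≈ -52.0, y ≈ 19.6 km.
Check against A (with the unrounded x, y): √((x + 45.4)²+(y + 45.7)²) = 65.63 ≈ 65.63 km. ✓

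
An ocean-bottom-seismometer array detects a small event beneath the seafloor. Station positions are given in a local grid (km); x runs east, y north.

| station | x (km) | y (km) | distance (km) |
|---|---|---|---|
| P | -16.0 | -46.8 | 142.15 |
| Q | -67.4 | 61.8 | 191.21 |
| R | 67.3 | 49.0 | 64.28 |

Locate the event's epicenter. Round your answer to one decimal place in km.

Circle about each station: (x + 16.0)² + (y + 46.8)² = 142.15²; (x + 67.4)² + (y − 61.8)² = 191.21²; (x − 67.3)² + (y − 49.0)² = 64.28².
Subtracting the P equation from the Q and R equations removes the quadratic terms:
-102.8 x + 217.2 y = -10438.88
166.6 x + 191.6 y = 20558.75
Solving the 2×2 system: x ≈ 115.7, y ≈ 6.7 km.
Check against P (with the unrounded x, y): √((x + 16.0)²+(y + 46.8)²) = 142.15 ≈ 142.15 km. ✓

(115.7, 6.7)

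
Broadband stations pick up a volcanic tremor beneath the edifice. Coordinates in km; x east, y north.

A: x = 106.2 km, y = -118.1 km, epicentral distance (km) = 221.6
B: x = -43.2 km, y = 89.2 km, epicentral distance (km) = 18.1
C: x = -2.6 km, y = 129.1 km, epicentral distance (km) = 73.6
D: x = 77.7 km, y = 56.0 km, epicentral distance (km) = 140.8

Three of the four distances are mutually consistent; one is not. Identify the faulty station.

A

Solve using three stations at a time. Using B, C, D (subtract circle equations pairwise → linear system) gives (x, y) ≈ (-60.4, 83.5).
Distances from that point to each station vs reported:
  A: calculated 261.5 vs reported 221.6 → residual 39.9 km
  B: calculated 18.1 vs reported 18.1 → residual 0.0 km
  C: calculated 73.6 vs reported 73.6 → residual 0.0 km
  D: calculated 140.8 vs reported 140.8 → residual 0.0 km
B, C, D are mutually consistent (residuals ≈ 0); A is off by 39.9 km.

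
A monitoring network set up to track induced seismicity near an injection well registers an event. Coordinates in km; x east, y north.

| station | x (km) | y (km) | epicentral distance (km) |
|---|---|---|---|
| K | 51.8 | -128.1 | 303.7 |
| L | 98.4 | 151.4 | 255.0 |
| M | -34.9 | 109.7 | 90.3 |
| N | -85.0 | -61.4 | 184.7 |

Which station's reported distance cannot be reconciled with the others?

L

Solve using three stations at a time. Using K, M, N (subtract circle equations pairwise → linear system) gives (x, y) ≈ (-124.8, 119.0).
Distances from that point to each station vs reported:
  K: calculated 303.7 vs reported 303.7 → residual 0.0 km
  L: calculated 225.5 vs reported 255.0 → residual 29.5 km
  M: calculated 90.4 vs reported 90.3 → residual 0.1 km
  N: calculated 184.7 vs reported 184.7 → residual 0.0 km
K, M, N are mutually consistent (residuals ≈ 0); L is off by 29.5 km.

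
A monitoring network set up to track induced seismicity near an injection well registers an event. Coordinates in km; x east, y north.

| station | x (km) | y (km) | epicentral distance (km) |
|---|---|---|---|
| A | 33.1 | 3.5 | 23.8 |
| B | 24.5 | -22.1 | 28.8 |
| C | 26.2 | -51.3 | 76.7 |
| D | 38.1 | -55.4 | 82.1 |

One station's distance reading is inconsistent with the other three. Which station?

B

Solve using three stations at a time. Using A, C, D (subtract circle equations pairwise → linear system) gives (x, y) ≈ (23.3, 25.4).
Distances from that point to each station vs reported:
  A: calculated 24.0 vs reported 23.8 → residual 0.2 km
  B: calculated 47.5 vs reported 28.8 → residual 18.7 km
  C: calculated 76.8 vs reported 76.7 → residual 0.1 km
  D: calculated 82.2 vs reported 82.1 → residual 0.1 km
A, C, D are mutually consistent (residuals ≈ 0); B is off by 18.7 km.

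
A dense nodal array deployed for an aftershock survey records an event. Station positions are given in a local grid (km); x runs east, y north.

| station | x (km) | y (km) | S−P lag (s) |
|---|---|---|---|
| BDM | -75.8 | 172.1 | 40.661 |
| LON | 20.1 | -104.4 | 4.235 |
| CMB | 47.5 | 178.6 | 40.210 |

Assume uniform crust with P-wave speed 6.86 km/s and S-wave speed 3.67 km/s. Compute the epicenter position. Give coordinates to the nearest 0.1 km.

Distance from S−P lag: d = Δt · v_P v_S / (v_P − v_S) = Δt · (6.86·3.67)/(6.86−3.67) ≈ 7.8922·Δt.
So d_BDM = 320.91, d_LON = 33.42, d_CMB = 317.35 km.
Circle about each station: (x + 75.8)² + (y − 172.1)² = 320.91²; (x − 20.1)² + (y + 104.4)² = 33.42²; (x − 47.5)² + (y − 178.6)² = 317.35².
Subtracting pairs of circle equations eliminates x²+y² and gives linear equations (the radical axes):
191.8 x − 553.0 y = 77805.65
246.6 x + 13.0 y = 1062.37
Solving the 2×2 system: x ≈ 11.5, y ≈ -136.7 km.

(11.5, -136.7)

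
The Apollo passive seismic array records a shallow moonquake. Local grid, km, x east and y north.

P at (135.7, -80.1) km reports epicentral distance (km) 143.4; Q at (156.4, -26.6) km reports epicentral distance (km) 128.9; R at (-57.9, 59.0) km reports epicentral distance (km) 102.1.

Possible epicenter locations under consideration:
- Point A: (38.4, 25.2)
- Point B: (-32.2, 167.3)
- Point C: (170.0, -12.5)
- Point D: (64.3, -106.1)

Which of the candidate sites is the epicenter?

For each candidate, compare |candidate − station| to the reported distance:
Point A: residuals P 0.0, Q 0.0, R 0.0 → max 0.0 km
Point B: residuals P 155.6, Q 141.6, R 9.2 → max 155.6 km
Point C: residuals P 67.6, Q 109.3, R 136.8 → max 136.8 km
Point D: residuals P 67.4, Q 7.2, R 103.3 → max 103.3 km
Only Point A has all residuals ≈ 0.

Point A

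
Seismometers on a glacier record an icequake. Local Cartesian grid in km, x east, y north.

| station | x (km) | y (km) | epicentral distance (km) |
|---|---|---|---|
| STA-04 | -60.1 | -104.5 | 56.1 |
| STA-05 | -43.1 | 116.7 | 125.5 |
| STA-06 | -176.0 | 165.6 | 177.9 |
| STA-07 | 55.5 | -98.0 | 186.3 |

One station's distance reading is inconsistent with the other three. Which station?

Solve using three stations at a time. Using STA-05, STA-06, STA-07 (subtract circle equations pairwise → linear system) gives (x, y) ≈ (-99.9, 4.8).
Distances from that point to each station vs reported:
  STA-04: calculated 116.3 vs reported 56.1 → residual 60.2 km
  STA-05: calculated 125.5 vs reported 125.5 → residual 0.0 km
  STA-06: calculated 177.9 vs reported 177.9 → residual 0.0 km
  STA-07: calculated 186.3 vs reported 186.3 → residual 0.0 km
STA-05, STA-06, STA-07 are mutually consistent (residuals ≈ 0); STA-04 is off by 60.2 km.

STA-04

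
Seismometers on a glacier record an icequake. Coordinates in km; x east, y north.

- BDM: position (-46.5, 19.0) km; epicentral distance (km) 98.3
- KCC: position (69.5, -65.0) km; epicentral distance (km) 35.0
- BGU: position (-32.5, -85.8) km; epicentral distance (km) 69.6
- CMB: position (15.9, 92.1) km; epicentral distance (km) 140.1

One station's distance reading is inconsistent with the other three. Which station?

KCC

Solve using three stations at a time. Using BDM, BGU, CMB (subtract circle equations pairwise → linear system) gives (x, y) ≈ (25.8, -47.7).
Distances from that point to each station vs reported:
  BDM: calculated 98.3 vs reported 98.3 → residual 0.0 km
  KCC: calculated 47.0 vs reported 35.0 → residual 12.0 km
  BGU: calculated 69.6 vs reported 69.6 → residual 0.0 km
  CMB: calculated 140.1 vs reported 140.1 → residual 0.0 km
BDM, BGU, CMB are mutually consistent (residuals ≈ 0); KCC is off by 12.0 km.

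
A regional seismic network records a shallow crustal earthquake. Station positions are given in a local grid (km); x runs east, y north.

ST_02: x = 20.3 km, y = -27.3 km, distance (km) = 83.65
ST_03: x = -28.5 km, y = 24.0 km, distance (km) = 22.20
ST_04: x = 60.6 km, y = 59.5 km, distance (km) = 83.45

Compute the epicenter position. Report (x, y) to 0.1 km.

(-21.6, 45.1)

Circle about each station: (x − 20.3)² + (y + 27.3)² = 83.65²; (x + 28.5)² + (y − 24.0)² = 22.20²; (x − 60.6)² + (y − 59.5)² = 83.45².
Subtracting the ST_02 equation from the ST_03 and ST_04 equations removes the quadratic terms:
-97.6 x + 102.6 y = 6735.35
80.6 x + 173.6 y = 6088.65
Solving the 2×2 system: x ≈ -21.6, y ≈ 45.1 km.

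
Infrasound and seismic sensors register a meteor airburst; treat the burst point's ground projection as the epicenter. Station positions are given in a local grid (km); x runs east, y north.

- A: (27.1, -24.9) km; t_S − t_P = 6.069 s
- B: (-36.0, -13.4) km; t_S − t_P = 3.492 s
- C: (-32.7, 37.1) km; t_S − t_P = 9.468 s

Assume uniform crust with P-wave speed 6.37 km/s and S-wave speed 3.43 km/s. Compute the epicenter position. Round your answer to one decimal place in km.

-17.5 km east, -31.6 km north

Distance from S−P lag: d = Δt · v_P v_S / (v_P − v_S) = Δt · (6.37·3.43)/(6.37−3.43) ≈ 7.4317·Δt.
So d_A = 45.10, d_B = 25.95, d_C = 70.36 km.
Circle about each station: (x − 27.1)² + (y + 24.9)² = 45.10²; (x + 36.0)² + (y + 13.4)² = 25.95²; (x + 32.7)² + (y − 37.1)² = 70.36².
Subtracting pairs of circle equations eliminates x²+y² and gives linear equations (the radical axes):
-126.2 x + 23.0 y = 1481.75
-119.6 x + 124.0 y = -1825.24
Solving the 2×2 system: x ≈ -17.5, y ≈ -31.6 km.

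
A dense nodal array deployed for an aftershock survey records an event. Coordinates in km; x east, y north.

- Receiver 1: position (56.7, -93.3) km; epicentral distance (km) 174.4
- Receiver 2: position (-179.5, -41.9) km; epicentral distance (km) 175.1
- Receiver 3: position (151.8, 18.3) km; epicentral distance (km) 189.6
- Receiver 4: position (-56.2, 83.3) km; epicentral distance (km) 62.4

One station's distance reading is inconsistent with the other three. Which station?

Solve using three stations at a time. Using Receiver 1, Receiver 2, Receiver 3 (subtract circle equations pairwise → linear system) gives (x, y) ≈ (-34.1, 55.6).
Distances from that point to each station vs reported:
  Receiver 1: calculated 174.4 vs reported 174.4 → residual 0.0 km
  Receiver 2: calculated 175.1 vs reported 175.1 → residual 0.0 km
  Receiver 3: calculated 189.6 vs reported 189.6 → residual 0.0 km
  Receiver 4: calculated 35.5 vs reported 62.4 → residual 26.9 km
Receiver 1, Receiver 2, Receiver 3 are mutually consistent (residuals ≈ 0); Receiver 4 is off by 26.9 km.

Receiver 4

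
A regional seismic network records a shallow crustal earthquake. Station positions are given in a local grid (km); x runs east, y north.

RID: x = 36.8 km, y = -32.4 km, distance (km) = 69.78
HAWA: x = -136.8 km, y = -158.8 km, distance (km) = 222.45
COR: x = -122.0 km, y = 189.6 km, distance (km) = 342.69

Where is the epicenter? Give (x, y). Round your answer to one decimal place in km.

Circle about each station: (x − 36.8)² + (y + 32.4)² = 69.78²; (x + 136.8)² + (y + 158.8)² = 222.45²; (x + 122.0)² + (y − 189.6)² = 342.69².
Subtracting the RID equation from the HAWA and COR equations removes the quadratic terms:
-347.2 x − 252.8 y = -3087.07
-317.6 x + 444.0 y = -64139.03
Solving the 2×2 system: x ≈ 75.0, y ≈ -90.8 km.
Check against RID (with the unrounded x, y): √((x − 36.8)²+(y + 32.4)²) = 69.79 ≈ 69.78 km. ✓

x ≈ 75.0 km, y ≈ -90.8 km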